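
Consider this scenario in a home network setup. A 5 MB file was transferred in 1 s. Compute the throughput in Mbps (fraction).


Given: file = 5 MB, time = 1 s
File in Mb = 5 * 8 = 40 Mb
Throughput = 40 / 1 Mbps
Throughput = 40 Mbps

40


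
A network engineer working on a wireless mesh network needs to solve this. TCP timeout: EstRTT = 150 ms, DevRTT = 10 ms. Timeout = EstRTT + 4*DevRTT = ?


Given: EstRTT = 150 ms, DevRTT = 10 ms
Timeout = EstRTT + 4 * DevRTT
4 * DevRTT = 4 * 10 = 40
Timeout = 150 + 40 = 190 ms

190


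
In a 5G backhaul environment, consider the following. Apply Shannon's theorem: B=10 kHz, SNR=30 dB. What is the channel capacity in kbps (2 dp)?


Given: B = 10 kHz, SNR = 30 dB
SNR linear = 10^(30/10) = 1000
1 + SNR = 1001
log2(1001) = 9.9672262588
C = 10 * 1000 * 9.9672262588 = 99672.2626 bps
C = 99.672263 kbps -> 99.67 kbps (2 dp)

99.67


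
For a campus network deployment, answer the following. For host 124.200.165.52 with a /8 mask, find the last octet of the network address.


Given: IP = 124.200.165.52, prefix = /8
Subnet mask = 255.0.0.0
Last octet of IP: 52
Last octet of mask: 0
Network last octet = 52 AND 0 = 0

0


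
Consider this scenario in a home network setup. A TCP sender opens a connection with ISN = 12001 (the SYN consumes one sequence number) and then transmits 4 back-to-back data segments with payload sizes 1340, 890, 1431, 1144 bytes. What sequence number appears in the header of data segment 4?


The SYN occupies sequence number ISN = 12001, so the first data byte is ISN + 1 = 12002.
SEQ of data segment i = (ISN + 1) + sum of payload sizes of segments 1..i-1.
Segment 1: SEQ = 12002, payload = 1340 bytes
Segment 2: SEQ = 13342, payload = 890 bytes
Segment 3: SEQ = 14232, payload = 1431 bytes
Segment 4: SEQ = 15663, payload = 1144 bytes
SEQ of segment 4 = 12002 + 1340 + 890 + 1431 = 15663

15663


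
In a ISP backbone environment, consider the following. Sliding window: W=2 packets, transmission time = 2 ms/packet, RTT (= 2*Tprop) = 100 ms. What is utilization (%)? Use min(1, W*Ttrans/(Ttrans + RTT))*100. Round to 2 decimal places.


Given: W = 2, Ttrans = 2 ms, RTT = 100 ms (= 2 * Tprop, Tprop = 50 ms)
Cycle time = Ttrans + RTT = 2 + 100 = 102 ms (first packet sent until its ACK returns)
W * Ttrans = 2 * 2 = 4 ms of sending per cycle
W * Ttrans / (Ttrans + RTT) = 4 / 102 = 0.039216
U = min(1, 0.039216) = 0.039216
U% = 3.92%

3.92


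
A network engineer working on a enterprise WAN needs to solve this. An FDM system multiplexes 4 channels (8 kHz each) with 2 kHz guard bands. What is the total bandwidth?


Given: 4 channels, 8 kHz each, guard = 2 kHz
Channel bandwidth = 4 * 8 = 32 kHz
Guard bands = 3 gaps * 2 kHz = 6 kHz
Total = 32 + 6 = 38 kHz

38


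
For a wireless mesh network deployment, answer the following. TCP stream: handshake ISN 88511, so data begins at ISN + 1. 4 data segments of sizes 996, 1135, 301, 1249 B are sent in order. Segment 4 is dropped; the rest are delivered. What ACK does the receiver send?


SYN uses sequence number 88511; first data byte = ISN + 1 = 88512.
Segment 1: SEQ = 88512, len = 996 B, covers [88512, 89507]
Segment 2: SEQ = 89508, len = 1135 B, covers [89508, 90642]
Segment 3: SEQ = 90643, len = 301 B, covers [90643, 90943]
Segment 4: SEQ = 90944, len = 1249 B, covers [90944, 92192] [LOST]
In-order data received: bytes [88512, 90943] (segments 1..3).
Segment 4 missing -> gap begins at byte 90944.
Cumulative ACK = next expected in-order byte = 88512 + 996 + 1135 + 301 = 90944

90944


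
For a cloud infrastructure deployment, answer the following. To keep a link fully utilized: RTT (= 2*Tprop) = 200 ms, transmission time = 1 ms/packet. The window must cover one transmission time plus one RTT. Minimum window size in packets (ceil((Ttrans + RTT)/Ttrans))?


Given: Ttrans = 1 ms, RTT = 200 ms (= 2 * Tprop, Tprop = 100 ms)
Time until first ACK returns = Ttrans + RTT = 1 + 200 = 201 ms
Need W * Ttrans >= Ttrans + RTT  ->  W >= (Ttrans + RTT) / Ttrans
(Ttrans + RTT) / Ttrans = 201 / 1 = 201
W_min = ceil(201) = 201

201


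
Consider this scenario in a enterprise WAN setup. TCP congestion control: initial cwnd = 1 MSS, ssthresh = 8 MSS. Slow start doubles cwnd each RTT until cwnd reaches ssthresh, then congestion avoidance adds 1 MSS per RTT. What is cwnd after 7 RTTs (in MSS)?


RTT 0: cwnd = 1 MSS (initial)
RTT 1: cwnd = 2 MSS (slow start, doubled)
RTT 2: cwnd = 4 MSS (slow start, doubled)
RTT 3: cwnd = 8 MSS (slow start, doubled)
RTT 4: cwnd = 9 MSS (congestion avoidance, +1)
RTT 5: cwnd = 10 MSS (congestion avoidance, +1)
RTT 6: cwnd = 11 MSS (congestion avoidance, +1)
RTT 7: cwnd = 12 MSS (congestion avoidance, +1)

12


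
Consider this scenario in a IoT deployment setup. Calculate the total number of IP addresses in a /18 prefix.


Given: CIDR prefix /18
Host bits = 32 - 18 = 14
Total addresses = 2^14 = 16384

16384


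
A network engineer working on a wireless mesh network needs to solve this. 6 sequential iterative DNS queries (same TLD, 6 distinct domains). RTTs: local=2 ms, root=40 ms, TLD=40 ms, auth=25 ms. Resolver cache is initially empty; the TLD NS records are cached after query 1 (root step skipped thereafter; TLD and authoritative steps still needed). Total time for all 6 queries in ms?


Lookup 1 (cold cache): local + root + TLD + auth = 2 + 40 + 40 + 25 = 107 ms
Lookups 2..6 (TLD NS cached -> skip root; new domain -> still ask TLD and auth): local + TLD + auth = 2 + 40 + 25 = 67 ms each
Remaining 5 lookups: 5 * 67 = 335 ms
Total = 107 + 335 = 442 ms

442


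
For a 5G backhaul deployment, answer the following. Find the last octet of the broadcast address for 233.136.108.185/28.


Given: IP = 233.136.108.185, prefix = /28
Host bits = 32 - 28 = 4
Network last octet = 185 AND mask = 176
Host part size = 2^4 - 1 = 15
Broadcast last octet = 176 OR 15 = 191

191


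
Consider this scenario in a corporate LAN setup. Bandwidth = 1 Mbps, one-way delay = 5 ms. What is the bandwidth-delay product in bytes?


Given: bandwidth = 1 Mbps, delay = 5 ms
BDP in bits = 1 * 10^6 * 5 / 1000
BDP in bits = 5000
BDP in bytes = 5000 / 8 = 625

625


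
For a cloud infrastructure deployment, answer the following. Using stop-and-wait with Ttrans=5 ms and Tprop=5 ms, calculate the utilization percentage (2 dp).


Given: Ttrans = 5 ms, Tprop = 5 ms
RTT = 2 * Tprop = 2 * 5 = 10 ms
U = Ttrans / (Ttrans + RTT)
U = 5 / (5 + 10)
U = 5 / 15 = 0.333333
U% = 33.33%

33.33


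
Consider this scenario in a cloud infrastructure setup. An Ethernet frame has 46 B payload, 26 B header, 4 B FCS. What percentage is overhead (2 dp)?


Given: payload = 46 B, header = 26 B, trailer = 4 B
Overhead bytes = header + trailer = 26 + 4 = 30
Total frame = payload + overhead = 46 + 30 = 76
Overhead % = 30 / 76 * 100 = 39.4737% -> 39.47% (2 dp)

39.47


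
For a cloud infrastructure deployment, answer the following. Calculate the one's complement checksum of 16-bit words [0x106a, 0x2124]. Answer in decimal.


Given words: [0x106a, 0x2124]
Step 1: Sum all words
Raw sum = 4202 + 8484 = 12686
One's complement = ~12686 & 0xFFFF = 52849

52849


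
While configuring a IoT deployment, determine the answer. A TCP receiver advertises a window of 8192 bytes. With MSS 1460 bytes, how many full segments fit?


Given: RWND = 8192 bytes, MSS = 1460 bytes
Full segments = floor(RWND / MSS)
Full segments = floor(8192 / 1460)
Full segments = floor(5.611) = 5

5


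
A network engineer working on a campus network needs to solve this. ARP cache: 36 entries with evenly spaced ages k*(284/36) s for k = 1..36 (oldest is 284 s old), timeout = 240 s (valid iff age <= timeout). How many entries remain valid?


Ages are k * 284/36 s for k = 1..36 (spacing = 7.8889 s).
Entry k is valid iff k * 284/36 <= 240 iff k <= 36 * 240 / 284 = 30.4225
n_valid = floor(30.4225) = 30
(n_stale = 36 - 30 = 6)

30


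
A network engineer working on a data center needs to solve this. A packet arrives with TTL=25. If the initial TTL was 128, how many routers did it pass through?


Given: initial TTL = 128, received TTL = 25
Hops = initial TTL - received TTL
Hops = 128 - 25 = 103

103


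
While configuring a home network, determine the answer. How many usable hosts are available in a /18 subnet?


Given: subnet mask /18
Host bits = 32 - 18 = 14
Total addresses = 2^14 = 16384
Usable hosts = 16384 - 2 (network + broadcast) = 16382

16382


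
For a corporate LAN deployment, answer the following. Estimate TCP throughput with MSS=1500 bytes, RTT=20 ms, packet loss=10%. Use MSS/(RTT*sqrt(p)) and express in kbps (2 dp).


Given: MSS = 1500 bytes, RTT = 20 ms, loss = 10%
RTT in seconds = 20 / 1000 = 0.02
Loss rate = 10% = 0.1
sqrt(loss) = sqrt(0.1) = 0.316227766017
Throughput (bytes/s) = 1500 / (0.02 * 0.316227766017) = 237170.8245
Throughput (kbps) = 237170.8245 * 8 / 1000 = 1897.366596 -> 1897.37 kbps (2 dp)

1897.37


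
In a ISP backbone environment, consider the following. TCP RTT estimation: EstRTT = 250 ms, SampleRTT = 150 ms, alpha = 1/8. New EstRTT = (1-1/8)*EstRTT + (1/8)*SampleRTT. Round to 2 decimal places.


Given: EstRTT = 250 ms, SampleRTT = 150 ms, alpha = 1/8
New EstRTT = (1 - alpha) * EstRTT + alpha * SampleRTT
(7/8) * 250 = 218.75
(1/8) * 150 = 18.75
New EstRTT = 218.75 + 18.75 = 237.5 ms -> 237.50 ms (2 dp)

237.50


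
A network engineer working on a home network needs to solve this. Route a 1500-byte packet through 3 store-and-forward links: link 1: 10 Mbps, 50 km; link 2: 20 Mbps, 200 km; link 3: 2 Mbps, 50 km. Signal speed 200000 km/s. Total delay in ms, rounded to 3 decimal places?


Packet = 1500 bytes = 12000 bits. Store-and-forward: sum (t_trans + t_prop) per link.
Link 1: t_trans = 12000/(10*10^6) s = 1.2000 ms; t_prop = 50/200000 s = 0.2500 ms; subtotal = 1.4500 ms
Link 2: t_trans = 12000/(20*10^6) s = 0.6000 ms; t_prop = 200/200000 s = 1.0000 ms; subtotal = 1.6000 ms
Link 3: t_trans = 12000/(2*10^6) s = 6.0000 ms; t_prop = 50/200000 s = 0.2500 ms; subtotal = 6.2500 ms
End-to-end = 1.4500 + 1.6000 + 6.2500 = 9.3000 ms -> 9.300 ms (3 dp)

9.300


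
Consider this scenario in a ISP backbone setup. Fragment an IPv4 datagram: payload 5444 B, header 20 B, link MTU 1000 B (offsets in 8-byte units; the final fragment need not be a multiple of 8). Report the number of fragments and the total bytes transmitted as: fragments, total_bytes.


Max data per non-final fragment = floor((MTU - header)/8)*8 = floor((1000 - 20)/8)*8 = floor(980/8)*8 = 976 B
Final fragment needs no 8-byte alignment: it can carry up to MTU - header = 980 B
Non-final fragments needed = ceil((payload - 980) / 976) = ceil(4464/976) = ceil(4.5738) = 5
Number of fragments = 5 + 1 = 6
Fragment sizes (data): 5 * 976 B + 564 B (last, 564 <= 980 OK)
Total bytes sent = payload + n_frags * header = 5444 + 6*20 = 5444 + 120 = 5564 B

6, 5564


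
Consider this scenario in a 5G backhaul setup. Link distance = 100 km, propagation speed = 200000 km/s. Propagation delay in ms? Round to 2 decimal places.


Given: distance = 100 km, speed = 200000 km/s
Delay = distance / speed = 100 / 200000 seconds
Delay in ms = 100 * 1000 / 200000
Delay = 0.5000 ms
Rounded to 2 dp = 0.50 ms

0.50


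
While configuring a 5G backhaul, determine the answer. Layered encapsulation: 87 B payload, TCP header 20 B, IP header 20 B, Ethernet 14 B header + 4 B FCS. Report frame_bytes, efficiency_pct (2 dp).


TCP segment = 87 + 20 = 107 B
IP packet = 107 + 20 = 127 B
Ethernet frame = 127 + 14 + 4 = 145 B
Efficiency = app / frame = 87 / 145 = 0.600000 = 60.0000% -> 60.00% (2 dp)

145, 60.00


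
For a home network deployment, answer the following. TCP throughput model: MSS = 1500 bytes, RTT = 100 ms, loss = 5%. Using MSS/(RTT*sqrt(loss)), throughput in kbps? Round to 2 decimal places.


Given: MSS = 1500 bytes, RTT = 100 ms, loss = 5%
RTT in seconds = 100 / 1000 = 0.1
Loss rate = 5% = 0.05
sqrt(loss) = sqrt(0.05) = 0.223606797750
Throughput (bytes/s) = 1500 / (0.1 * 0.223606797750) = 67082.0393
Throughput (kbps) = 67082.0393 * 8 / 1000 = 536.656315 -> 536.66 kbps (2 dp)

536.66


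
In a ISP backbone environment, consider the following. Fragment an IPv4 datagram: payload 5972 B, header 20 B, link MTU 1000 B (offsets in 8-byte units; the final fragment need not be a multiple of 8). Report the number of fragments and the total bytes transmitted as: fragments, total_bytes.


Max data per non-final fragment = floor((MTU - header)/8)*8 = floor((1000 - 20)/8)*8 = floor(980/8)*8 = 976 B
Final fragment needs no 8-byte alignment: it can carry up to MTU - header = 980 B
Non-final fragments needed = ceil((payload - 980) / 976) = ceil(4992/976) = ceil(5.1148) = 6
Number of fragments = 6 + 1 = 7
Fragment sizes (data): 6 * 976 B + 116 B (last, 116 <= 980 OK)
Total bytes sent = payload + n_frags * header = 5972 + 7*20 = 5972 + 140 = 6112 B

7, 6112


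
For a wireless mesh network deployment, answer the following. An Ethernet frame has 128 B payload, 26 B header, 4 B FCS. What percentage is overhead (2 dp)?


Given: payload = 128 B, header = 26 B, trailer = 4 B
Overhead bytes = header + trailer = 26 + 4 = 30
Total frame = payload + overhead = 128 + 30 = 158
Overhead % = 30 / 158 * 100 = 18.9873% -> 18.99% (2 dp)

18.99


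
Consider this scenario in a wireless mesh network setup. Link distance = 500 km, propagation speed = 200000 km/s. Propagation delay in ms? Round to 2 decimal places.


Given: distance = 500 km, speed = 200000 km/s
Delay = distance / speed = 500 / 200000 seconds
Delay in ms = 500 * 1000 / 200000
Delay = 2.5000 ms
Rounded to 2 dp = 2.50 ms

2.50


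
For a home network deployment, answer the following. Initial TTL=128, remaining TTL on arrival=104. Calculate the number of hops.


Given: initial TTL = 128, received TTL = 104
Hops = initial TTL - received TTL
Hops = 128 - 104 = 24

24


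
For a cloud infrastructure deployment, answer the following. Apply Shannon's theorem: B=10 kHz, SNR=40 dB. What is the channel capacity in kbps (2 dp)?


Given: B = 10 kHz, SNR = 40 dB
SNR linear = 10^(40/10) = 10000
1 + SNR = 10001
log2(10001) = 13.2878566418
C = 10 * 1000 * 13.2878566418 = 132878.5664 bps
C = 132.878566 kbps -> 132.88 kbps (2 dp)

132.88


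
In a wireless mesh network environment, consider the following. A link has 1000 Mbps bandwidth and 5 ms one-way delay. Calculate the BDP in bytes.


Given: bandwidth = 1000 Mbps, delay = 5 ms
BDP in bits = 1000 * 10^6 * 5 / 1000
BDP in bits = 5000000
BDP in bytes = 5000000 / 8 = 625000

625000


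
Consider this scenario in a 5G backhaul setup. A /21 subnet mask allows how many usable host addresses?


Given: subnet mask /21
Host bits = 32 - 21 = 11
Total addresses = 2^11 = 2048
Usable hosts = 2048 - 2 (network + broadcast) = 2046

2046


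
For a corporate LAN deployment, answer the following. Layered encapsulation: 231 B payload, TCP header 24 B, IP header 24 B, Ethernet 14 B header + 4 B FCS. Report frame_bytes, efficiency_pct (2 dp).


TCP segment = 231 + 24 = 255 B
IP packet = 255 + 24 = 279 B
Ethernet frame = 279 + 14 + 4 = 297 B
Efficiency = app / frame = 231 / 297 = 0.777778 = 77.7778% -> 77.78% (2 dp)

297, 77.78


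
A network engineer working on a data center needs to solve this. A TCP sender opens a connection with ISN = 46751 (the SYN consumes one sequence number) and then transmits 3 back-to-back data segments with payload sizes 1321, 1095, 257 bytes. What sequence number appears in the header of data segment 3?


The SYN occupies sequence number ISN = 46751, so the first data byte is ISN + 1 = 46752.
SEQ of data segment i = (ISN + 1) + sum of payload sizes of segments 1..i-1.
Segment 1: SEQ = 46752, payload = 1321 bytes
Segment 2: SEQ = 48073, payload = 1095 bytes
Segment 3: SEQ = 49168, payload = 257 bytes
SEQ of segment 3 = 46752 + 1321 + 1095 = 49168

49168


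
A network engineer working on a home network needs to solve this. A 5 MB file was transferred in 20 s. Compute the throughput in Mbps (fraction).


Given: file = 5 MB, time = 20 s
File in Mb = 5 * 8 = 40 Mb
Throughput = 40 / 20 Mbps
Throughput = 2 Mbps

2


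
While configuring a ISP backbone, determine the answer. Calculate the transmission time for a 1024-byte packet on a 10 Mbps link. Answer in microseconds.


Given: packet = 1024 bytes, bandwidth = 10 Mbps
Packet in bits = 1024 * 8 = 8192 bits
Bandwidth = 10 * 10^6 = 10000000 bps
Time = 8192 / 10000000 seconds
Time in us = 8192 * 10^6 / 10000000 = 819.2

819.2


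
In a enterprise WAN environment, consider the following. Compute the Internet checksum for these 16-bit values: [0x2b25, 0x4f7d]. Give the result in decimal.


Given words: [0x2b25, 0x4f7d]
Step 1: Sum all words
Raw sum = 11045 + 20349 = 31394
One's complement = ~31394 & 0xFFFF = 34141

34141


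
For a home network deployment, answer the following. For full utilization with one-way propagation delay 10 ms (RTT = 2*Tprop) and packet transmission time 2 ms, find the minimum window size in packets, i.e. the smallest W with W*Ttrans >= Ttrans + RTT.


Given: Ttrans = 2 ms, RTT = 20 ms (= 2 * Tprop, Tprop = 10 ms)
Time until first ACK returns = Ttrans + RTT = 2 + 20 = 22 ms
Need W * Ttrans >= Ttrans + RTT  ->  W >= (Ttrans + RTT) / Ttrans
(Ttrans + RTT) / Ttrans = 22 / 2 = 11
W_min = ceil(11) = 11

11


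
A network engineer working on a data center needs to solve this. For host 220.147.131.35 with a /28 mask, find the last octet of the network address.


Given: IP = 220.147.131.35, prefix = /28
Subnet mask = 255.255.255.240
Last octet of IP: 35
Last octet of mask: 240
Network last octet = 35 AND 240 = 32

32


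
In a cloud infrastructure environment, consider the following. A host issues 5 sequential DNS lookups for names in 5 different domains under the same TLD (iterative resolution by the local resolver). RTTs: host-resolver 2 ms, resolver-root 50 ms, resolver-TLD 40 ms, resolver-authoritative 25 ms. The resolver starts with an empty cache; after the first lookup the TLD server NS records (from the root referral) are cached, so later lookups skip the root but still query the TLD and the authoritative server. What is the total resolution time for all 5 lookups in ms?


Lookup 1 (cold cache): local + root + TLD + auth = 2 + 50 + 40 + 25 = 117 ms
Lookups 2..5 (TLD NS cached -> skip root; new domain -> still ask TLD and auth): local + TLD + auth = 2 + 40 + 25 = 67 ms each
Remaining 4 lookups: 4 * 67 = 268 ms
Total = 117 + 268 = 385 ms

385


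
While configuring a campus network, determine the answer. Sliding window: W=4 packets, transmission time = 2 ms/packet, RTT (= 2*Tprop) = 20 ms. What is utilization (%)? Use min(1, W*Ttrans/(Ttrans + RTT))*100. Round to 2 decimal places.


Given: W = 4, Ttrans = 2 ms, RTT = 20 ms (= 2 * Tprop, Tprop = 10 ms)
Cycle time = Ttrans + RTT = 2 + 20 = 22 ms (first packet sent until its ACK returns)
W * Ttrans = 4 * 2 = 8 ms of sending per cycle
W * Ttrans / (Ttrans + RTT) = 8 / 22 = 0.363636
U = min(1, 0.363636) = 0.363636
U% = 36.36%

36.36


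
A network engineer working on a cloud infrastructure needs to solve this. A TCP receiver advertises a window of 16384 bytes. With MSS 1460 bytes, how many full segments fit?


Given: RWND = 16384 bytes, MSS = 1460 bytes
Full segments = floor(RWND / MSS)
Full segments = floor(16384 / 1460)
Full segments = floor(11.2219) = 11

11


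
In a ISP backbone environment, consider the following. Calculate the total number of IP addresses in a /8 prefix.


Given: CIDR prefix /8
Host bits = 32 - 8 = 24
Total addresses = 2^24 = 16777216

16777216


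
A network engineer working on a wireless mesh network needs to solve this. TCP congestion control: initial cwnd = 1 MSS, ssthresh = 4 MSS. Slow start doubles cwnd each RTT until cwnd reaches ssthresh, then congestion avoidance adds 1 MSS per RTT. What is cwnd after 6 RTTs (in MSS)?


RTT 0: cwnd = 1 MSS (initial)
RTT 1: cwnd = 2 MSS (slow start, doubled)
RTT 2: cwnd = 4 MSS (slow start, doubled)
RTT 3: cwnd = 5 MSS (congestion avoidance, +1)
RTT 4: cwnd = 6 MSS (congestion avoidance, +1)
RTT 5: cwnd = 7 MSS (congestion avoidance, +1)
RTT 6: cwnd = 8 MSS (congestion avoidance, +1)

8


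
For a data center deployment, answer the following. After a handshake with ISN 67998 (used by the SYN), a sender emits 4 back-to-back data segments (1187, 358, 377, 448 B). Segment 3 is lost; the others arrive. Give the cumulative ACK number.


SYN uses sequence number 67998; first data byte = ISN + 1 = 67999.
Segment 1: SEQ = 67999, len = 1187 B, covers [67999, 69185]
Segment 2: SEQ = 69186, len = 358 B, covers [69186, 69543]
Segment 3: SEQ = 69544, len = 377 B, covers [69544, 69920] [LOST]
Segment 4: SEQ = 69921, len = 448 B, covers [69921, 70368]
In-order data received: bytes [67999, 69543] (segments 1..2).
Segment 3 missing -> gap begins at byte 69544; later segments buffered out of order.
Cumulative ACK = next expected in-order byte = 67999 + 1187 + 358 = 69544

69544


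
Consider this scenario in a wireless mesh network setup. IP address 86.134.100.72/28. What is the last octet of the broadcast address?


Given: IP = 86.134.100.72, prefix = /28
Host bits = 32 - 28 = 4
Network last octet = 72 AND mask = 64
Host part size = 2^4 - 1 = 15
Broadcast last octet = 64 OR 15 = 79

79


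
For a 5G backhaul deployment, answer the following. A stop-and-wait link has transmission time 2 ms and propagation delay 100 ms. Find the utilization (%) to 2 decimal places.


Given: Ttrans = 2 ms, Tprop = 100 ms
RTT = 2 * Tprop = 2 * 100 = 200 ms
U = Ttrans / (Ttrans + RTT)
U = 2 / (2 + 200)
U = 2 / 202 = 0.009901
U% = 0.99%

0.99


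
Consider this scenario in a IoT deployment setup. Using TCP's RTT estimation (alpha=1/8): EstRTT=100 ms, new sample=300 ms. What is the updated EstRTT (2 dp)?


Given: EstRTT = 100 ms, SampleRTT = 300 ms, alpha = 1/8
New EstRTT = (1 - alpha) * EstRTT + alpha * SampleRTT
(7/8) * 100 = 87.5
(1/8) * 300 = 37.5
New EstRTT = 87.5 + 37.5 = 125 ms -> 125.00 ms (2 dp)

125.00


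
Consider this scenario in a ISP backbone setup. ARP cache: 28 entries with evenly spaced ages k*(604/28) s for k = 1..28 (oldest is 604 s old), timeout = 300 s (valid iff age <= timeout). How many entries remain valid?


Ages are k * 604/28 s for k = 1..28 (spacing = 21.5714 s).
Entry k is valid iff k * 604/28 <= 300 iff k <= 28 * 300 / 604 = 13.9073
n_valid = floor(13.9073) = 13
(n_stale = 28 - 13 = 15)

13


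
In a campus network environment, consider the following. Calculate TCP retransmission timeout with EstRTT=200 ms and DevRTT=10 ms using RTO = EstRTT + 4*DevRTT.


Given: EstRTT = 200 ms, DevRTT = 10 ms
Timeout = EstRTT + 4 * DevRTT
4 * DevRTT = 4 * 10 = 40
Timeout = 200 + 40 = 240 ms

240


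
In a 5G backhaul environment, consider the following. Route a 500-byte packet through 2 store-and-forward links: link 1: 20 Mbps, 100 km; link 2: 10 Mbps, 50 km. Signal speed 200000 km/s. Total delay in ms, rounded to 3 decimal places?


Packet = 500 bytes = 4000 bits. Store-and-forward: sum (t_trans + t_prop) per link.
Link 1: t_trans = 4000/(20*10^6) s = 0.2000 ms; t_prop = 100/200000 s = 0.5000 ms; subtotal = 0.7000 ms
Link 2: t_trans = 4000/(10*10^6) s = 0.4000 ms; t_prop = 50/200000 s = 0.2500 ms; subtotal = 0.6500 ms
End-to-end = 0.7000 + 0.6500 = 1.3500 ms -> 1.350 ms (3 dp)

1.350


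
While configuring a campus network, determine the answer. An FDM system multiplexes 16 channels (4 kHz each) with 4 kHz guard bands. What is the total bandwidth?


Given: 16 channels, 4 kHz each, guard = 4 kHz
Channel bandwidth = 16 * 4 = 64 kHz
Guard bands = 15 gaps * 4 kHz = 60 kHz
Total = 64 + 60 = 124 kHz

124


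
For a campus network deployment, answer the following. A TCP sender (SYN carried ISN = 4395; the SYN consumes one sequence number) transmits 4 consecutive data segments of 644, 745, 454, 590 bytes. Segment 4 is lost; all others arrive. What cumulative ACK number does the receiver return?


SYN uses sequence number 4395; first data byte = ISN + 1 = 4396.
Segment 1: SEQ = 4396, len = 644 B, covers [4396, 5039]
Segment 2: SEQ = 5040, len = 745 B, covers [5040, 5784]
Segment 3: SEQ = 5785, len = 454 B, covers [5785, 6238]
Segment 4: SEQ = 6239, len = 590 B, covers [6239, 6828] [LOST]
In-order data received: bytes [4396, 6238] (segments 1..3).
Segment 4 missing -> gap begins at byte 6239.
Cumulative ACK = next expected in-order byte = 4396 + 644 + 745 + 454 = 6239

6239


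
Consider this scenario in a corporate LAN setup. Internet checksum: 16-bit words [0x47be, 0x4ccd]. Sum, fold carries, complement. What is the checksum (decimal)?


Given words: [0x47be, 0x4ccd]
Step 1: Sum all words
Raw sum = 18366 + 19661 = 38027
One's complement = ~38027 & 0xFFFF = 27508

27508


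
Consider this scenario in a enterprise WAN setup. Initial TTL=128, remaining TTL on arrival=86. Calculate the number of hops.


Given: initial TTL = 128, received TTL = 86
Hops = initial TTL - received TTL
Hops = 128 - 86 = 42

42


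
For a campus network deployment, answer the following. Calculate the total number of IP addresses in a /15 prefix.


Given: CIDR prefix /15
Host bits = 32 - 15 = 17
Total addresses = 2^17 = 131072

131072


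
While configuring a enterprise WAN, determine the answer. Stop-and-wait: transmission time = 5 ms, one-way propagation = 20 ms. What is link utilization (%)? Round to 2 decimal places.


Given: Ttrans = 5 ms, Tprop = 20 ms
RTT = 2 * Tprop = 2 * 20 = 40 ms
U = Ttrans / (Ttrans + RTT)
U = 5 / (5 + 40)
U = 5 / 45 = 0.111111
U% = 11.11%

11.11


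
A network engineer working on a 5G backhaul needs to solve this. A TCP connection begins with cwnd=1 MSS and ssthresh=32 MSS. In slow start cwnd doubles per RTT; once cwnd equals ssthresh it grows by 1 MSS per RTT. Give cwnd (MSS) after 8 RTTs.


RTT 0: cwnd = 1 MSS (initial)
RTT 1: cwnd = 2 MSS (slow start, doubled)
RTT 2: cwnd = 4 MSS (slow start, doubled)
RTT 3: cwnd = 8 MSS (slow start, doubled)
RTT 4: cwnd = 16 MSS (slow start, doubled)
RTT 5: cwnd = 32 MSS (slow start, doubled)
RTT 6: cwnd = 33 MSS (congestion avoidance, +1)
RTT 7: cwnd = 34 MSS (congestion avoidance, +1)
RTT 8: cwnd = 35 MSS (congestion avoidance, +1)

35


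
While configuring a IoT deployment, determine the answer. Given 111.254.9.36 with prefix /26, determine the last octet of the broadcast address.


Given: IP = 111.254.9.36, prefix = /26
Host bits = 32 - 26 = 6
Network last octet = 36 AND mask = 0
Host part size = 2^6 - 1 = 63
Broadcast last octet = 0 OR 63 = 63

63


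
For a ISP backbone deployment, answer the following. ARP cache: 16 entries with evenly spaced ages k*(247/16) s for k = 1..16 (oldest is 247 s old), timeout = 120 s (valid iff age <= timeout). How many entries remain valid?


Ages are k * 247/16 s for k = 1..16 (spacing = 15.4375 s).
Entry k is valid iff k * 247/16 <= 120 iff k <= 16 * 120 / 247 = 7.7733
n_valid = floor(7.7733) = 7
(n_stale = 16 - 7 = 9)

7


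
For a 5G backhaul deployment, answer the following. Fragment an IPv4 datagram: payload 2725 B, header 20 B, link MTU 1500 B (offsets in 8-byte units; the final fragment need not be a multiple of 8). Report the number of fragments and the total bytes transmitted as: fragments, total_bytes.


Max data per non-final fragment = floor((MTU - header)/8)*8 = floor((1500 - 20)/8)*8 = floor(1480/8)*8 = 1480 B
Final fragment needs no 8-byte alignment: it can carry up to MTU - header = 1480 B
Non-final fragments needed = ceil((payload - 1480) / 1480) = ceil(1245/1480) = ceil(0.8412) = 1
Number of fragments = 1 + 1 = 2
Fragment sizes (data): 1 * 1480 B + 1245 B (last, 1245 <= 1480 OK)
Total bytes sent = payload + n_frags * header = 2725 + 2*20 = 2725 + 40 = 2765 B

2, 2765


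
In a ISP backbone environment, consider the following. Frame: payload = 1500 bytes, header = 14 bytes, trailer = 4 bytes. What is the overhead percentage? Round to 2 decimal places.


Given: payload = 1500 B, header = 14 B, trailer = 4 B
Overhead bytes = header + trailer = 14 + 4 = 18
Total frame = payload + overhead = 1500 + 18 = 1518
Overhead % = 18 / 1518 * 100 = 1.1858% -> 1.19% (2 dp)

1.19


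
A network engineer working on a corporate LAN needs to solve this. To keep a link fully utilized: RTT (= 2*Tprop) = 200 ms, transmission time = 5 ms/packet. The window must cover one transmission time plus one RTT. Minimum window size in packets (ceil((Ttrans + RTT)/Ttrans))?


Given: Ttrans = 5 ms, RTT = 200 ms (= 2 * Tprop, Tprop = 100 ms)
Time until first ACK returns = Ttrans + RTT = 5 + 200 = 205 ms
Need W * Ttrans >= Ttrans + RTT  ->  W >= (Ttrans + RTT) / Ttrans
(Ttrans + RTT) / Ttrans = 205 / 5 = 41
W_min = ceil(41) = 41

41


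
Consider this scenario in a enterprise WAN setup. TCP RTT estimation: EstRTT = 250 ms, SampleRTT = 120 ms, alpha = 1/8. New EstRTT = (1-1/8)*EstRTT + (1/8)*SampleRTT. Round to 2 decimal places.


Given: EstRTT = 250 ms, SampleRTT = 120 ms, alpha = 1/8
New EstRTT = (1 - alpha) * EstRTT + alpha * SampleRTT
(7/8) * 250 = 218.75
(1/8) * 120 = 15
New EstRTT = 218.75 + 15 = 233.75 ms -> 233.75 ms (2 dp)

233.75


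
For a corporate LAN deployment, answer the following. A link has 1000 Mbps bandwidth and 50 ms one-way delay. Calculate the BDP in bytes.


Given: bandwidth = 1000 Mbps, delay = 50 ms
BDP in bits = 1000 * 10^6 * 50 / 1000
BDP in bits = 50000000
BDP in bytes = 50000000 / 8 = 6250000

6250000


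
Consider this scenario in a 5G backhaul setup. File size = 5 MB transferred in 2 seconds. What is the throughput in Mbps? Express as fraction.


Given: file = 5 MB, time = 2 s
File in Mb = 5 * 8 = 40 Mb
Throughput = 40 / 2 Mbps
Throughput = 20 Mbps

20


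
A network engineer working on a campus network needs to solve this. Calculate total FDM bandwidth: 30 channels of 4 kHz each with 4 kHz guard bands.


Given: 30 channels, 4 kHz each, guard = 4 kHz
Channel bandwidth = 30 * 4 = 120 kHz
Guard bands = 29 gaps * 4 kHz = 116 kHz
Total = 120 + 116 = 236 kHz

236


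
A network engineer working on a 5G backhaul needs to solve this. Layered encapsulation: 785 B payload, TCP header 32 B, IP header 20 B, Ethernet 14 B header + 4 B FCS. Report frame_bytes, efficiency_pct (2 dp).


TCP segment = 785 + 32 = 817 B
IP packet = 817 + 20 = 837 B
Ethernet frame = 837 + 14 + 4 = 855 B
Efficiency = app / frame = 785 / 855 = 0.918129 = 91.8129% -> 91.81% (2 dp)

855, 91.81


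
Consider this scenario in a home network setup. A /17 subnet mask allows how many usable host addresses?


Given: subnet mask /17
Host bits = 32 - 17 = 15
Total addresses = 2^15 = 32768
Usable hosts = 32768 - 2 (network + broadcast) = 32766

32766


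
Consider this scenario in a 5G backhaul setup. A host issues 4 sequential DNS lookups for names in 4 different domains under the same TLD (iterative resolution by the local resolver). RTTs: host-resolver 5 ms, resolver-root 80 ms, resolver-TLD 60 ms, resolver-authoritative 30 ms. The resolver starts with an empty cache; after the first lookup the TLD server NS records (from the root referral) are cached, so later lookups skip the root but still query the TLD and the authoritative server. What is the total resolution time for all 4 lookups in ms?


Lookup 1 (cold cache): local + root + TLD + auth = 5 + 80 + 60 + 30 = 175 ms
Lookups 2..4 (TLD NS cached -> skip root; new domain -> still ask TLD and auth): local + TLD + auth = 5 + 60 + 30 = 95 ms each
Remaining 3 lookups: 3 * 95 = 285 ms
Total = 175 + 285 = 460 ms

460


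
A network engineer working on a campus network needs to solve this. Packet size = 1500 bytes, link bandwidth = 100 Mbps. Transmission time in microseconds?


Given: packet = 1500 bytes, bandwidth = 100 Mbps
Packet in bits = 1500 * 8 = 12000 bits
Bandwidth = 100 * 10^6 = 100000000 bps
Time = 12000 / 100000000 seconds
Time in us = 12000 * 10^6 / 100000000 = 120

120


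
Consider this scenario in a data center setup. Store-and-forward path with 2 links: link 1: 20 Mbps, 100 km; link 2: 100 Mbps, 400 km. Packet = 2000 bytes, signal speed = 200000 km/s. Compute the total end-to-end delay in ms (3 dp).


Packet = 2000 bytes = 16000 bits. Store-and-forward: sum (t_trans + t_prop) per link.
Link 1: t_trans = 16000/(20*10^6) s = 0.8000 ms; t_prop = 100/200000 s = 0.5000 ms; subtotal = 1.3000 ms
Link 2: t_trans = 16000/(100*10^6) s = 0.1600 ms; t_prop = 400/200000 s = 2.0000 ms; subtotal = 2.1600 ms
End-to-end = 1.3000 + 2.1600 = 3.4600 ms -> 3.460 ms (3 dp)

3.460


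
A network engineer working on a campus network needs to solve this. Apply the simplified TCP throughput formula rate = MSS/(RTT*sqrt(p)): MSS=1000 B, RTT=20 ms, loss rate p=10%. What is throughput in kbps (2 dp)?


Given: MSS = 1000 bytes, RTT = 20 ms, loss = 10%
RTT in seconds = 20 / 1000 = 0.02
Loss rate = 10% = 0.1
sqrt(loss) = sqrt(0.1) = 0.316227766017
Throughput (bytes/s) = 1000 / (0.02 * 0.316227766017) = 158113.8830
Throughput (kbps) = 158113.8830 * 8 / 1000 = 1264.911064 -> 1264.91 kbps (2 dp)

1264.91


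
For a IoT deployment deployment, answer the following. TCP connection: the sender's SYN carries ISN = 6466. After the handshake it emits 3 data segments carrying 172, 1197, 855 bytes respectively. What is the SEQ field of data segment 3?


The SYN occupies sequence number ISN = 6466, so the first data byte is ISN + 1 = 6467.
SEQ of data segment i = (ISN + 1) + sum of payload sizes of segments 1..i-1.
Segment 1: SEQ = 6467, payload = 172 bytes
Segment 2: SEQ = 6639, payload = 1197 bytes
Segment 3: SEQ = 7836, payload = 855 bytes
SEQ of segment 3 = 6467 + 172 + 1197 = 7836

7836


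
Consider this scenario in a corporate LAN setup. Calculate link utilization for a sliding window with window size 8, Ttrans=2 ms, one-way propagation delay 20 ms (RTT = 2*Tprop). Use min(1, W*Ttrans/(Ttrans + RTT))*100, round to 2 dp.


Given: W = 8, Ttrans = 2 ms, RTT = 40 ms (= 2 * Tprop, Tprop = 20 ms)
Cycle time = Ttrans + RTT = 2 + 40 = 42 ms (first packet sent until its ACK returns)
W * Ttrans = 8 * 2 = 16 ms of sending per cycle
W * Ttrans / (Ttrans + RTT) = 16 / 42 = 0.380952
U = min(1, 0.380952) = 0.380952
U% = 38.10%

38.10


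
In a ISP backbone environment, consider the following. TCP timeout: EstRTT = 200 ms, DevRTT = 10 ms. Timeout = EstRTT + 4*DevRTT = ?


Given: EstRTT = 200 ms, DevRTT = 10 ms
Timeout = EstRTT + 4 * DevRTT
4 * DevRTT = 4 * 10 = 40
Timeout = 200 + 40 = 240 ms

240


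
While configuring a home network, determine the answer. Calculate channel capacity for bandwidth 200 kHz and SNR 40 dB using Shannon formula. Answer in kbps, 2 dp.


Given: B = 200 kHz, SNR = 40 dB
SNR linear = 10^(40/10) = 10000
1 + SNR = 10001
log2(10001) = 13.2878566418
C = 200 * 1000 * 13.2878566418 = 2657571.3284 bps
C = 2657.571328 kbps -> 2657.57 kbps (2 dp)

2657.57


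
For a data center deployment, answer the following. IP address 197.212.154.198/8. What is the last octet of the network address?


Given: IP = 197.212.154.198, prefix = /8
Subnet mask = 255.0.0.0
Last octet of IP: 198
Last octet of mask: 0
Network last octet = 198 AND 0 = 0

0


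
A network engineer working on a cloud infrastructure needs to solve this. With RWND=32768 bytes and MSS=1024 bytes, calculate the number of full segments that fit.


Given: RWND = 32768 bytes, MSS = 1024 bytes
Full segments = floor(RWND / MSS)
Full segments = floor(32768 / 1024)
Full segments = floor(32.0) = 32

32


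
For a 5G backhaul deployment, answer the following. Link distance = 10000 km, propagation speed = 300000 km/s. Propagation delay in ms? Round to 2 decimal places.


Given: distance = 10000 km, speed = 300000 km/s
Delay = distance / speed = 10000 / 300000 seconds
Delay in ms = 10000 * 1000 / 300000
Delay = 33.3333 ms
Rounded to 2 dp = 33.33 ms

33.33


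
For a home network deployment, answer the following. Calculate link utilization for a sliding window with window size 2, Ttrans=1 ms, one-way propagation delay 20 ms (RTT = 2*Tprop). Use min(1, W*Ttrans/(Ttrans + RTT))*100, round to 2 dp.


Given: W = 2, Ttrans = 1 ms, RTT = 40 ms (= 2 * Tprop, Tprop = 20 ms)
Cycle time = Ttrans + RTT = 1 + 40 = 41 ms (first packet sent until its ACK returns)
W * Ttrans = 2 * 1 = 2 ms of sending per cycle
W * Ttrans / (Ttrans + RTT) = 2 / 41 = 0.048780
U = min(1, 0.048780) = 0.048780
U% = 4.88%

4.88


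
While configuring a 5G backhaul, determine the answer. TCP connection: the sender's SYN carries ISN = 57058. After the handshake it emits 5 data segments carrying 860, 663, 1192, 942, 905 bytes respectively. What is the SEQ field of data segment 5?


The SYN occupies sequence number ISN = 57058, so the first data byte is ISN + 1 = 57059.
SEQ of data segment i = (ISN + 1) + sum of payload sizes of segments 1..i-1.
Segment 1: SEQ = 57059, payload = 860 bytes
Segment 2: SEQ = 57919, payload = 663 bytes
Segment 3: SEQ = 58582, payload = 1192 bytes
Segment 4: SEQ = 59774, payload = 942 bytes
Segment 5: SEQ = 60716, payload = 905 bytes
SEQ of segment 5 = 57059 + 860 + 663 + 1192 + 942 = 60716

60716


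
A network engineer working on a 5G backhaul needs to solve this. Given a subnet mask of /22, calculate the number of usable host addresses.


Given: subnet mask /22
Host bits = 32 - 22 = 10
Total addresses = 2^10 = 1024
Usable hosts = 1024 - 2 (network + broadcast) = 1022

1022


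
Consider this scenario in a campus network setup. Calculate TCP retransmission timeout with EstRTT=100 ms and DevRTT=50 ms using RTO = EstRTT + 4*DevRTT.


Given: EstRTT = 100 ms, DevRTT = 50 ms
Timeout = EstRTT + 4 * DevRTT
4 * DevRTT = 4 * 50 = 200
Timeout = 100 + 200 = 300 ms

300


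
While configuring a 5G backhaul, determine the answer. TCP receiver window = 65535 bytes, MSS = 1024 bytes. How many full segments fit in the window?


Given: RWND = 65535 bytes, MSS = 1024 bytes
Full segments = floor(RWND / MSS)
Full segments = floor(65535 / 1024)
Full segments = floor(63.999) = 63

63


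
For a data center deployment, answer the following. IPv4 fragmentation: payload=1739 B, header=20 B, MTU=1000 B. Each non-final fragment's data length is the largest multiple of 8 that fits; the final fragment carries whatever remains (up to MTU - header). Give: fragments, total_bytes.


Max data per non-final fragment = floor((MTU - header)/8)*8 = floor((1000 - 20)/8)*8 = floor(980/8)*8 = 976 B
Final fragment needs no 8-byte alignment: it can carry up to MTU - header = 980 B
Non-final fragments needed = ceil((payload - 980) / 976) = ceil(759/976) = ceil(0.7777) = 1
Number of fragments = 1 + 1 = 2
Fragment sizes (data): 1 * 976 B + 763 B (last, 763 <= 980 OK)
Total bytes sent = payload + n_frags * header = 1739 + 2*20 = 1739 + 40 = 1779 B

2, 1779


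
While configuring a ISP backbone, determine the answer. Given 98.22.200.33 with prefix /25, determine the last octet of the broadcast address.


Given: IP = 98.22.200.33, prefix = /25
Host bits = 32 - 25 = 7
Network last octet = 33 AND mask = 0
Host part size = 2^7 - 1 = 127
Broadcast last octet = 0 OR 127 = 127

127


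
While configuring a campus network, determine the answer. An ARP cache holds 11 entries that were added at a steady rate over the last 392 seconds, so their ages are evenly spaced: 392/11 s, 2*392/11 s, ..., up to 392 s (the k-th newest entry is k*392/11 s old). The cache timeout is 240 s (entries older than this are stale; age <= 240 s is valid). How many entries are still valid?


Ages are k * 392/11 s for k = 1..11 (spacing = 35.6364 s).
Entry k is valid iff k * 392/11 <= 240 iff k <= 11 * 240 / 392 = 6.7347
n_valid = floor(6.7347) = 6
(n_stale = 11 - 6 = 5)

6


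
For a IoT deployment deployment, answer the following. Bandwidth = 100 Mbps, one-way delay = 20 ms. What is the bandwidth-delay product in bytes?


Given: bandwidth = 100 Mbps, delay = 20 ms
BDP in bits = 100 * 10^6 * 20 / 1000
BDP in bits = 2000000
BDP in bytes = 2000000 / 8 = 250000

250000


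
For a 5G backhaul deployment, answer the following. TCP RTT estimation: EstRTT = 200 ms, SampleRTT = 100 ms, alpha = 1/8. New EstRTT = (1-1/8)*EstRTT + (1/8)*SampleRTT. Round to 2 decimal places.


Given: EstRTT = 200 ms, SampleRTT = 100 ms, alpha = 1/8
New EstRTT = (1 - alpha) * EstRTT + alpha * SampleRTT
(7/8) * 200 = 175
(1/8) * 100 = 12.5
New EstRTT = 175 + 12.5 = 187.5 ms -> 187.50 ms (2 dp)

187.50
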